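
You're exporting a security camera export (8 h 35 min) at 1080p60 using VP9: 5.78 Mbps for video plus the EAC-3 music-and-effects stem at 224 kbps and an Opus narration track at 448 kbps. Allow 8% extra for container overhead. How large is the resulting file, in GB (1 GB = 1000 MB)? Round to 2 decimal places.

8 h 35 min = 515 min = 30900 s
Audio total: 224 + 448 = 672 kbps = 0.672 Mbps.
Total bitrate: 5.78 + 0.672 = 6.452 Mbps.
Stream data: 6.452 Mbps × 30900 s = 199366.8 Mb.
With 8% container overhead: ×1.08.
215,316 Mb ÷ 8 = 26,915 MB → 26.91 GB.

26.91 GB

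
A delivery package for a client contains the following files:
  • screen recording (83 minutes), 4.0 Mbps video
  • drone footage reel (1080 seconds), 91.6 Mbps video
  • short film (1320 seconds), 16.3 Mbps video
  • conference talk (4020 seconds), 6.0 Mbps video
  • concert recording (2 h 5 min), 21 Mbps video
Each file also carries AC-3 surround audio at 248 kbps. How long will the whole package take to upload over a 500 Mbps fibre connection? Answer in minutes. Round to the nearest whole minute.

Audio: 248 kbps = 0.248 Mbps.
screen recording: 4.248 Mbps × 4980 s = 21155.0 Mb
drone footage reel: 91.848 Mbps × 1080 s = 99195.8 Mb
short film: 16.548 Mbps × 1320 s = 21843.4 Mb
conference talk: 6.248 Mbps × 4020 s = 25117.0 Mb
concert recording: 21.248 Mbps × 7500 s = 159360.0 Mb
Total: 326671.2 Mb = 40833.9 MB.
At 500 Mbps: 326671.2 / 500 = 653 s ≈ 10.9 minutes.

11 minutes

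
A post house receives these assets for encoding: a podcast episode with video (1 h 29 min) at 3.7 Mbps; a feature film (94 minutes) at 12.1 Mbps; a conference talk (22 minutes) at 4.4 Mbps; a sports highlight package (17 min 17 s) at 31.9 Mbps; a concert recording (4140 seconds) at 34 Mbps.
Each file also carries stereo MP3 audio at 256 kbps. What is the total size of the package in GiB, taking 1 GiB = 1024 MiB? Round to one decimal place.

31.7 GiB

Audio: 256 kbps = 0.256 Mbps.
podcast episode with video: 3.956 Mbps × 5340 s = 21125.0 Mb
feature film: 12.356 Mbps × 5640 s = 69687.8 Mb
conference talk: 4.656 Mbps × 1320 s = 6145.9 Mb
sports highlight package: 32.156 Mbps × 1037 s = 33345.8 Mb
concert recording: 34.256 Mbps × 4140 s = 141819.8 Mb
Total: 272124.4 Mb = 34015.6 MB.
= 31.68 GiB.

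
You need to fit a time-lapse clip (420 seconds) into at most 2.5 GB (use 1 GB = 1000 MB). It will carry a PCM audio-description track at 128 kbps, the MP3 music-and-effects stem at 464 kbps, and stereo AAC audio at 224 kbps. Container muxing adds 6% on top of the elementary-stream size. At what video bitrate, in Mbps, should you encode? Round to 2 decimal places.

Budget: 2.5 GB = 20000.0 Mb.
Stream payload after overhead: 20000.0 / 1.06 = 18867.9 Mb.
Total bitrate budget: 18867.9 Mb / 420 s = 44.924 Mbps.
Audio total: 128 + 464 + 224 = 816 kbps = 0.816 Mbps.
Video: 44.924 − 0.816 = 44.108 Mbps.

44.11 Mbps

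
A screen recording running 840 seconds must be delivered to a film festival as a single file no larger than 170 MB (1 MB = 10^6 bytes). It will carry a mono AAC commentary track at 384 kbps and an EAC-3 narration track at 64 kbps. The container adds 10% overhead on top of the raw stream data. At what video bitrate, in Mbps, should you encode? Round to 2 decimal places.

Budget: 170 MB = 1360.0 Mb.
Stream payload after overhead: 1360.0 / 1.10 = 1236.4 Mb.
Total bitrate budget: 1236.4 Mb / 840 s = 1.472 Mbps.
Audio total: 384 + 64 = 448 kbps = 0.448 Mbps.
Video: 1.472 − 0.448 = 1.024 Mbps.

1.02 Mbps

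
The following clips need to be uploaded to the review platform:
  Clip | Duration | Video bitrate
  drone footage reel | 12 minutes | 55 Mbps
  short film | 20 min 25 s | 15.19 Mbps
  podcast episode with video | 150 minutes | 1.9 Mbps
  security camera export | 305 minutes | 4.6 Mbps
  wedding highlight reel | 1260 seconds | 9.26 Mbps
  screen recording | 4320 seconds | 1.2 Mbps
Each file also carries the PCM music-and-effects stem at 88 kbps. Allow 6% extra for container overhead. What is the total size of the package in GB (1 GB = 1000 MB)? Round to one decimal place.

23.8 GB

Audio: 88 kbps = 0.088 Mbps.
drone footage reel: 55.088 Mbps × 720 s × 1.06 = 42043.2 Mb
short film: 15.278 Mbps × 1225 s × 1.06 = 19838.5 Mb
podcast episode with video: 1.988 Mbps × 9000 s × 1.06 = 18965.5 Mb
security camera export: 4.688 Mbps × 18300 s × 1.06 = 90937.8 Mb
wedding highlight reel: 9.348 Mbps × 1260 s × 1.06 = 12485.2 Mb
screen recording: 1.288 Mbps × 4320 s × 1.06 = 5898.0 Mb
Total: 190168.2 Mb = 23771.0 MB.
= 23.77 GB.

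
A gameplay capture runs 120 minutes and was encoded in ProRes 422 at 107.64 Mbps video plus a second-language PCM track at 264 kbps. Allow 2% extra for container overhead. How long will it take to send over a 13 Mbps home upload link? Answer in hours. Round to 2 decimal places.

16.93 hours

120 min = 7200 s
Audio: 264 kbps = 0.264 Mbps.
Total bitrate: 107.904 Mbps.
File: 107.904 Mbps × 7200 s = 776908.8 Mb.
With 2% container overhead: ×1.02. → 792447.0 Mb.
At 13 Mbps: 792447.0 / 13 = 60957.5 s ≈ 16.9 hours.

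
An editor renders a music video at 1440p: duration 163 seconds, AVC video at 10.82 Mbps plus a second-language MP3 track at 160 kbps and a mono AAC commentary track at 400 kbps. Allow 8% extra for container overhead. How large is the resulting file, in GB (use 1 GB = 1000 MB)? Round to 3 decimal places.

Audio total: 160 + 400 = 560 kbps = 0.560 Mbps.
Total bitrate: 10.82 + 0.560 = 11.380 Mbps.
Stream data: 11.380 Mbps × 163 s = 1854.9 Mb.
With 8% container overhead: ×1.08.
2,003 Mb ÷ 8 = 250.4 MB → 0.2504 GB.

0.250 GB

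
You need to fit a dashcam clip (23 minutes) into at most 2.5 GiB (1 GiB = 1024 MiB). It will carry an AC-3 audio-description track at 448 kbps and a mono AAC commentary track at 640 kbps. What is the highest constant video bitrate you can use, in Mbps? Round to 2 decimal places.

14.47 Mbps

Budget: 2.5 GiB = 21474.8 Mb.
23 min = 1380 s
Total bitrate budget: 21474.8 Mb / 1380 s = 15.561 Mbps.
Audio total: 448 + 640 = 1088 kbps = 1.088 Mbps.
Video: 15.561 − 1.088 = 14.473 Mbps.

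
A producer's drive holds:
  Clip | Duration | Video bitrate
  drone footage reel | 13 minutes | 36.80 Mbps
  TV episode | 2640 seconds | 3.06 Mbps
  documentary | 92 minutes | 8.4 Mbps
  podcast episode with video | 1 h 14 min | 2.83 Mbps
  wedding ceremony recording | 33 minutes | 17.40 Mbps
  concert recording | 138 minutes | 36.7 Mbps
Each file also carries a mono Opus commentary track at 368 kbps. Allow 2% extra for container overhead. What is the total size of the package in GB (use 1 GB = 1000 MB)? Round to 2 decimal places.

56.45 GB

Audio: 368 kbps = 0.368 Mbps.
drone footage reel: 37.168 Mbps × 780 s × 1.02 = 29570.9 Mb
TV episode: 3.428 Mbps × 2640 s × 1.02 = 9230.9 Mb
documentary: 8.768 Mbps × 5520 s × 1.02 = 49367.3 Mb
podcast episode with video: 3.198 Mbps × 4440 s × 1.02 = 14483.1 Mb
wedding ceremony recording: 17.768 Mbps × 1980 s × 1.02 = 35884.3 Mb
concert recording: 37.068 Mbps × 8280 s × 1.02 = 313061.5 Mb
Total: 451598.0 Mb = 56449.7 MB.
= 56.45 GB.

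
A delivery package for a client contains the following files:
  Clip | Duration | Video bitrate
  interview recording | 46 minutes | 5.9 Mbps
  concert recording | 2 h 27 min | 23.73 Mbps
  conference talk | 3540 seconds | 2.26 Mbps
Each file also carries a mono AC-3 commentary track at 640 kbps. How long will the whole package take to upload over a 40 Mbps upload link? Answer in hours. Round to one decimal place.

1.7 hours

Audio: 640 kbps = 0.640 Mbps.
interview recording: 6.540 Mbps × 2760 s = 18050.4 Mb
concert recording: 24.370 Mbps × 8820 s = 214943.4 Mb
conference talk: 2.900 Mbps × 3540 s = 10266.0 Mb
Total: 243259.8 Mb = 30407.5 MB.
At 40 Mbps: 243259.8 / 40 = 6081 s ≈ 1.69 hours.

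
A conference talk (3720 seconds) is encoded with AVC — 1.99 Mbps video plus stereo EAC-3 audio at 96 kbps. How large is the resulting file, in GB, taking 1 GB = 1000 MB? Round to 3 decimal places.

0.970 GB

Audio: 96 kbps = 0.096 Mbps.
Total bitrate: 1.99 + 0.096 = 2.086 Mbps.
Stream data: 2.086 Mbps × 3720 s = 7759.9 Mb.
7,760 Mb ÷ 8 = 970.0 MB → 0.97 GB.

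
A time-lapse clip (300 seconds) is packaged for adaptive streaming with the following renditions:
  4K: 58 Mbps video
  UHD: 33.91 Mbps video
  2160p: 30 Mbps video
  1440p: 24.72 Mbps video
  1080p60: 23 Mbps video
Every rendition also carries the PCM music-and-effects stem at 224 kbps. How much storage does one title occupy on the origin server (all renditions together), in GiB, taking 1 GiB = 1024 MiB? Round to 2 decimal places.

5.96 GiB

Audio: 224 kbps = 0.224 Mbps.
Sum of rendition bitrates: (58+0.224) + (33.91+0.224) + (30+0.224) + (24.72+0.224) + (23+0.224) = 170.750 Mbps.
× 300 s = 51,225 Mb = 6,403 MB = 5.963 GiB.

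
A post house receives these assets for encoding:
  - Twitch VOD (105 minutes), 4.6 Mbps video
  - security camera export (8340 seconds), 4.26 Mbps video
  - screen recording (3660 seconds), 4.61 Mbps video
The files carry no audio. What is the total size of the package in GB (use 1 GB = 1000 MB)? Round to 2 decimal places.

Twitch VOD: 4.600 Mbps × 6300 s = 28980.0 Mb
security camera export: 4.260 Mbps × 8340 s = 35528.4 Mb
screen recording: 4.610 Mbps × 3660 s = 16872.6 Mb
Total: 81381.0 Mb = 10172.6 MB.
= 10.17 GB.

10.17 GB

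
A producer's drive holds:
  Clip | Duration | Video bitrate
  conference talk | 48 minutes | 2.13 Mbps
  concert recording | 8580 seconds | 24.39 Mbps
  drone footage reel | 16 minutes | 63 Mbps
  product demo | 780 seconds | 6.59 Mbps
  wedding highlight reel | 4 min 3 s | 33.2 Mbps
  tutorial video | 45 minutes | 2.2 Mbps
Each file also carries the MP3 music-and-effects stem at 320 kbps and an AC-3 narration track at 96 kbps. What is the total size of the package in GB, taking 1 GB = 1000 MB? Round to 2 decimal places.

Audio total: 320 + 96 = 416 kbps = 0.416 Mbps.
conference talk: 2.546 Mbps × 2880 s = 7332.5 Mb
concert recording: 24.806 Mbps × 8580 s = 212835.5 Mb
drone footage reel: 63.416 Mbps × 960 s = 60879.4 Mb
product demo: 7.006 Mbps × 780 s = 5464.7 Mb
wedding highlight reel: 33.616 Mbps × 243 s = 8168.7 Mb
tutorial video: 2.616 Mbps × 2700 s = 7063.2 Mb
Total: 301743.9 Mb = 37718.0 MB.
= 37.72 GB.

37.72 GB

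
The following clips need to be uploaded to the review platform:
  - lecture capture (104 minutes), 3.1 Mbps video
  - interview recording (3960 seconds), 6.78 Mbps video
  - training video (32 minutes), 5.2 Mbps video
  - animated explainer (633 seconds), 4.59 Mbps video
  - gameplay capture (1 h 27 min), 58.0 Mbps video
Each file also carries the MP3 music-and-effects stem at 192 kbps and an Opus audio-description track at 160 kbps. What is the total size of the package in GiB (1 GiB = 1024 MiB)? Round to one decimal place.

42.9 GiB

Audio total: 192 + 160 = 352 kbps = 0.352 Mbps.
lecture capture: 3.452 Mbps × 6240 s = 21540.5 Mb
interview recording: 7.132 Mbps × 3960 s = 28242.7 Mb
training video: 5.552 Mbps × 1920 s = 10659.8 Mb
animated explainer: 4.942 Mbps × 633 s = 3128.3 Mb
gameplay capture: 58.352 Mbps × 5220 s = 304597.4 Mb
Total: 368168.8 Mb = 46021.1 MB.
= 42.86 GiB.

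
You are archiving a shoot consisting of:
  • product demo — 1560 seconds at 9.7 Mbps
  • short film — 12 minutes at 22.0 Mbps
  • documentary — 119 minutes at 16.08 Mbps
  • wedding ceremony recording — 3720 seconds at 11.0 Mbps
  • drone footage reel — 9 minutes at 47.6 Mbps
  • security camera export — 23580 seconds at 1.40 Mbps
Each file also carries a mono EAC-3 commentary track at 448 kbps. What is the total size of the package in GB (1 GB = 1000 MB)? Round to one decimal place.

32.8 GB

Audio: 448 kbps = 0.448 Mbps.
product demo: 10.148 Mbps × 1560 s = 15830.9 Mb
short film: 22.448 Mbps × 720 s = 16162.6 Mb
documentary: 16.528 Mbps × 7140 s = 118009.9 Mb
wedding ceremony recording: 11.448 Mbps × 3720 s = 42586.6 Mb
drone footage reel: 48.048 Mbps × 540 s = 25945.9 Mb
security camera export: 1.848 Mbps × 23580 s = 43575.8 Mb
Total: 262111.7 Mb = 32764.0 MB.
= 32.76 GB.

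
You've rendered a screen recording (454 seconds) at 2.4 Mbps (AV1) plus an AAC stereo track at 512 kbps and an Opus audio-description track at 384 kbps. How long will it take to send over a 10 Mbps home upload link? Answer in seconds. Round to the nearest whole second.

150 seconds

Audio total: 512 + 384 = 896 kbps = 0.896 Mbps.
Total bitrate: 3.296 Mbps.
File: 3.296 Mbps × 454 s = 1496.4 Mb.
At 10 Mbps: 1496.4 / 10 = 149.6 s ≈ 150 seconds.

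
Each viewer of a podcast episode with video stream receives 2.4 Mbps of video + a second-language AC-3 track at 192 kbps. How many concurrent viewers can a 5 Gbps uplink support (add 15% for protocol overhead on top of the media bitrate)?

Audio: 192 kbps = 0.192 Mbps.
Per-viewer media rate: 2.592 Mbps.
On the wire with 15% overhead: 2.981 Mbps.
5 Gbps = 5,000 Mbps; 5,000 / 2.981 = 1677.40 → 1677 viewers.

1677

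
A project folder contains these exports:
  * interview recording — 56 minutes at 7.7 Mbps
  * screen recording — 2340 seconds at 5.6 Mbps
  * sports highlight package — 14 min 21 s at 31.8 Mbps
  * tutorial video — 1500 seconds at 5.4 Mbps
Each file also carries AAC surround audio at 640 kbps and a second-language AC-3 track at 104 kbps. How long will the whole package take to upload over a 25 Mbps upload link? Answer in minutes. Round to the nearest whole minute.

Audio total: 640 + 104 = 744 kbps = 0.744 Mbps.
interview recording: 8.444 Mbps × 3360 s = 28371.8 Mb
screen recording: 6.344 Mbps × 2340 s = 14845.0 Mb
sports highlight package: 32.544 Mbps × 861 s = 28020.4 Mb
tutorial video: 6.144 Mbps × 1500 s = 9216.0 Mb
Total: 80453.2 Mb = 10056.6 MB.
At 25 Mbps: 80453.2 / 25 = 3218 s ≈ 53.6 minutes.

54 minutes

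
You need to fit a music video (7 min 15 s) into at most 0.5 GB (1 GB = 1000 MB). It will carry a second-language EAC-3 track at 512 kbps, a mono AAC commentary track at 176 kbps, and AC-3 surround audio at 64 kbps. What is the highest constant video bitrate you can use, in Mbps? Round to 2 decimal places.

Budget: 0.5 GB = 4000.0 Mb.
7 min 15 s = 435 s
Total bitrate budget: 4000.0 Mb / 435 s = 9.195 Mbps.
Audio total: 512 + 176 + 64 = 752 kbps = 0.752 Mbps.
Video: 9.195 − 0.752 = 8.443 Mbps.

8.44 Mbps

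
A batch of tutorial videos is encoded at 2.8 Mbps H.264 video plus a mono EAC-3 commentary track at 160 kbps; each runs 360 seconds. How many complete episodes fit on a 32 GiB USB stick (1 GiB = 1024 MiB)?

Audio: 160 kbps = 0.160 Mbps.
Total bitrate: 2.960 Mbps.
Per item: 2.960 Mbps × 360 s = 1,066 Mb = 133.2 MB.
Capacity: 32 GiB = 274,878 Mb; 257.96 items → 257 complete.

257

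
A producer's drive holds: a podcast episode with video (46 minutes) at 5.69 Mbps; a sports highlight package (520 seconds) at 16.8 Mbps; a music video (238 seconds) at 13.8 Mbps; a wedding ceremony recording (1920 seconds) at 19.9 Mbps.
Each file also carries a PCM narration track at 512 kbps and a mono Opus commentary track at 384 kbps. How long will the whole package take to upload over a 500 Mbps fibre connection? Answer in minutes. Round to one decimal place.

2.4 minutes

Audio total: 512 + 384 = 896 kbps = 0.896 Mbps.
podcast episode with video: 6.586 Mbps × 2760 s = 18177.4 Mb
sports highlight package: 17.696 Mbps × 520 s = 9201.9 Mb
music video: 14.696 Mbps × 238 s = 3497.6 Mb
wedding ceremony recording: 20.796 Mbps × 1920 s = 39928.3 Mb
Total: 70805.2 Mb = 8850.7 MB.
At 500 Mbps: 70805.2 / 500 = 142 s ≈ 2.36 minutes.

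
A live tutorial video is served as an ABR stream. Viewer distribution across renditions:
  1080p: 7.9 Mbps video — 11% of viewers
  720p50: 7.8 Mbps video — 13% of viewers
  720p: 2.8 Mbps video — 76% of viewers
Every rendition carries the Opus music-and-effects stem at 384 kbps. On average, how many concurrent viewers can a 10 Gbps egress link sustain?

Audio: 384 kbps = 0.384 Mbps.
Average per-viewer bitrate: 0.11×8.284 + 0.13×8.184 + 0.76×3.184 = 4.395 Mbps.
10 Gbps = 10,000 Mbps; 10,000 / 4.395 = 2275.31 → 2275.

2275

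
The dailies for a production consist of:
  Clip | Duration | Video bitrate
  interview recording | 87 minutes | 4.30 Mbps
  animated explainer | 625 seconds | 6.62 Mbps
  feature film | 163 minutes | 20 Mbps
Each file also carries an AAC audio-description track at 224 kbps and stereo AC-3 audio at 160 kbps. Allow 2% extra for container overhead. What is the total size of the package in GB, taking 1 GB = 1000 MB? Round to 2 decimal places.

Audio total: 224 + 160 = 384 kbps = 0.384 Mbps.
interview recording: 4.684 Mbps × 5220 s × 1.02 = 24939.5 Mb
animated explainer: 7.004 Mbps × 625 s × 1.02 = 4465.1 Mb
feature film: 20.384 Mbps × 9780 s × 1.02 = 203342.6 Mb
Total: 232747.2 Mb = 29093.4 MB.
= 29.09 GB.

29.09 GB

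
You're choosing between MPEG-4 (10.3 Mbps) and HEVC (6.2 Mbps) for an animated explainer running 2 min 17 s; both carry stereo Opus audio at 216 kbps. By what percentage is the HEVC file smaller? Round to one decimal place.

39.0%

2 min 17 s = 137 s
Audio: 216 kbps = 0.216 Mbps.
MPEG-4: 10.516 Mbps × 137 s = 1440.7 Mb = 171.744 MiB.
HEVC: 6.416 Mbps × 137 s = 879.0 Mb = 104.784 MiB.
Reduction: (1 − 104.784/171.744) × 100 = 38.99%.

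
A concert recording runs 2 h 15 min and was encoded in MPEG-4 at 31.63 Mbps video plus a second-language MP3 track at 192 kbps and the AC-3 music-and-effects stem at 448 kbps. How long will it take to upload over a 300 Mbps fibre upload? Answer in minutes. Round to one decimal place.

14.5 minutes

2 h 15 min = 135 min = 8100 s
Audio total: 192 + 448 = 640 kbps = 0.640 Mbps.
Total bitrate: 32.270 Mbps.
File: 32.270 Mbps × 8100 s = 261387.0 Mb.
At 300 Mbps: 261387.0 / 300 = 871.3 s ≈ 14.5 minutes.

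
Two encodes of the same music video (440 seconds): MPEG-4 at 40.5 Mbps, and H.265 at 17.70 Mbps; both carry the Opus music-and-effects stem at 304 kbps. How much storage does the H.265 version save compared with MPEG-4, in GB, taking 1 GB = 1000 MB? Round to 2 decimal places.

1.25 GB

Audio: 304 kbps = 0.304 Mbps.
MPEG-4: 40.804 Mbps × 440 s = 17953.8 Mb = 2.244 GB.
H.265: 18.004 Mbps × 440 s = 7921.8 Mb = 0.990 GB.
Saving: 2.244 − 0.990 = 1.254 GB.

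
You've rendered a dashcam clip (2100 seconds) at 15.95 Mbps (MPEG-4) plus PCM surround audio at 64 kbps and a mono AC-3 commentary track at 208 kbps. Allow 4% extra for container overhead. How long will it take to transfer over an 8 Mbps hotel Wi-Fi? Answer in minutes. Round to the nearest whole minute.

74 minutes

Audio total: 64 + 208 = 272 kbps = 0.272 Mbps.
Total bitrate: 16.222 Mbps.
File: 16.222 Mbps × 2100 s = 34066.2 Mb.
With 4% container overhead: ×1.04. → 35428.8 Mb.
At 8 Mbps: 35428.8 / 8 = 4428.6 s ≈ 73.8 minutes.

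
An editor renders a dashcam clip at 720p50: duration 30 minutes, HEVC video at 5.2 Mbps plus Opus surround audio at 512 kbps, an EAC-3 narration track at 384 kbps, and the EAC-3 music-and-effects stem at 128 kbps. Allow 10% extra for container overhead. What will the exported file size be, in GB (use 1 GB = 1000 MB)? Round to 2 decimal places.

1.54 GB

30 min = 1800 s
Audio total: 512 + 384 + 128 = 1024 kbps = 1.024 Mbps.
Total bitrate: 5.2 + 1.024 = 6.224 Mbps.
Stream data: 6.224 Mbps × 1800 s = 11203.2 Mb.
With 10% container overhead: ×1.10.
12,324 Mb ÷ 8 = 1,540 MB → 1.540 GB.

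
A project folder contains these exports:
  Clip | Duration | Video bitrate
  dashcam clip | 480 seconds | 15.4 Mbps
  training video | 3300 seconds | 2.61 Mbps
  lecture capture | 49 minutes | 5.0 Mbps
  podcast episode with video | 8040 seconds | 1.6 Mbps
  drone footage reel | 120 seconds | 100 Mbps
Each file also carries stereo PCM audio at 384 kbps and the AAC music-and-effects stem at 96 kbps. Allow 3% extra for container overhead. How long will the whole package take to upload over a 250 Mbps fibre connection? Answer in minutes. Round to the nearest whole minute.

4 minutes

Audio total: 384 + 96 = 480 kbps = 0.480 Mbps.
dashcam clip: 15.880 Mbps × 480 s × 1.03 = 7851.1 Mb
training video: 3.090 Mbps × 3300 s × 1.03 = 10502.9 Mb
lecture capture: 5.480 Mbps × 2940 s × 1.03 = 16594.5 Mb
podcast episode with video: 2.080 Mbps × 8040 s × 1.03 = 17224.9 Mb
drone footage reel: 100.480 Mbps × 120 s × 1.03 = 12419.3 Mb
Total: 64592.7 Mb = 8074.1 MB.
At 250 Mbps: 64592.7 / 250 = 258 s ≈ 4.31 minutes.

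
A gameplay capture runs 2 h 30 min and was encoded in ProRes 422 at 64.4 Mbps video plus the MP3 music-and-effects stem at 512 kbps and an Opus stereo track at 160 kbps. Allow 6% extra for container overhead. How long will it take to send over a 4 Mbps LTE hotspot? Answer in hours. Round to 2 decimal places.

43.11 hours

2 h 30 min = 150 min = 9000 s
Audio total: 512 + 160 = 672 kbps = 0.672 Mbps.
Total bitrate: 65.072 Mbps.
File: 65.072 Mbps × 9000 s = 585648.0 Mb.
With 6% container overhead: ×1.06. → 620786.9 Mb.
At 4 Mbps: 620786.9 / 4 = 155196.7 s ≈ 43.1 hours.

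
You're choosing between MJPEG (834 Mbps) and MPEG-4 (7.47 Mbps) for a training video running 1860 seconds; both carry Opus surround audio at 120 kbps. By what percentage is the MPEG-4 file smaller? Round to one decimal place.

Audio: 120 kbps = 0.120 Mbps.
MJPEG: 834.120 Mbps × 1860 s = 1551463.2 Mb = 180.614 GiB.
MPEG-4: 7.590 Mbps × 1860 s = 14117.4 Mb = 1.643 GiB.
Reduction: (1 − 1.643/180.614) × 100 = 99.09%.

99.1%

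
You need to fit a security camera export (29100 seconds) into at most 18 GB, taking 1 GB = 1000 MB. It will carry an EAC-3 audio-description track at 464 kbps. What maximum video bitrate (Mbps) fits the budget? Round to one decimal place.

Budget: 18 GB = 144000.0 Mb.
Total bitrate budget: 144000.0 Mb / 29100 s = 4.948 Mbps.
Audio: 464 kbps = 0.464 Mbps.
Video: 4.948 − 0.464 = 4.484 Mbps.

4.5 Mbps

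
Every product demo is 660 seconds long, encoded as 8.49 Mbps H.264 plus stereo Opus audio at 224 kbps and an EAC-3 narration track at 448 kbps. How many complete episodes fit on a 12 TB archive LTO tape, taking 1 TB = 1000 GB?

Audio total: 224 + 448 = 672 kbps = 0.672 Mbps.
Total bitrate: 9.162 Mbps.
Per item: 9.162 Mbps × 660 s = 6,047 Mb = 755.9 MB.
Capacity: 12 TB = 96,000,000 Mb; 15875.85 items → 15875 complete.

15875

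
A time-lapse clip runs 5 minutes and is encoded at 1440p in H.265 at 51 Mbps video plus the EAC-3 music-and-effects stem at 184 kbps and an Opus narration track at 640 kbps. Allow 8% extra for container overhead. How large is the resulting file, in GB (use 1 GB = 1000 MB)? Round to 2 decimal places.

2.10 GB

5 min = 300 s
Audio total: 184 + 640 = 824 kbps = 0.824 Mbps.
Total bitrate: 51 + 0.824 = 51.824 Mbps.
Stream data: 51.824 Mbps × 300 s = 15547.2 Mb.
With 8% container overhead: ×1.08.
16,791 Mb ÷ 8 = 2,099 MB → 2.099 GB.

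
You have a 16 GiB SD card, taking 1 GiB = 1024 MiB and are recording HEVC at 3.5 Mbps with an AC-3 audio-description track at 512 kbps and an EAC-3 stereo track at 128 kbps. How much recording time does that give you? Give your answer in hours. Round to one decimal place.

9.2 hours

Audio total: 512 + 128 = 640 kbps = 0.640 Mbps.
Total bitrate: 3.5 + 0.640 = 4.140 Mbps.
Capacity: 16 GiB = 137,439 Mb.
Recording time: 137,439 / 4.140 = 33,198 s ≈ 9.22 hours.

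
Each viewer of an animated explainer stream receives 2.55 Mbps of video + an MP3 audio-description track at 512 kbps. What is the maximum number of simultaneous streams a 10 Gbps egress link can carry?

3265

Audio: 512 kbps = 0.512 Mbps.
Per-viewer media rate: 3.062 Mbps.
10 Gbps = 10,000 Mbps; 10,000 / 3.062 = 3265.84 → 3265 viewers.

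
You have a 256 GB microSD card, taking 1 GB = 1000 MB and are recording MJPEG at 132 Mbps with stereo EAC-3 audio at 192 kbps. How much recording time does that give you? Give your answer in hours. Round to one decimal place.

4.3 hours

Audio: 192 kbps = 0.192 Mbps.
Total bitrate: 132 + 0.192 = 132.192 Mbps.
Capacity: 256 GB = 2,048,000 Mb.
Recording time: 2,048,000 / 132.192 = 15,493 s ≈ 4.30 hours.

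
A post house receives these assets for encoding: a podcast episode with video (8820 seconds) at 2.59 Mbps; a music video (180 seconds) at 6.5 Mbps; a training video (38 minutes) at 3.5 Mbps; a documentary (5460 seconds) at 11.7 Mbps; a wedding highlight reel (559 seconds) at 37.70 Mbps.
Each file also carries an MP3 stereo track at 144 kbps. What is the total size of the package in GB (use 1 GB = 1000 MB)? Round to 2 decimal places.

14.93 GB

Audio: 144 kbps = 0.144 Mbps.
podcast episode with video: 2.734 Mbps × 8820 s = 24113.9 Mb
music video: 6.644 Mbps × 180 s = 1195.9 Mb
training video: 3.644 Mbps × 2280 s = 8308.3 Mb
documentary: 11.844 Mbps × 5460 s = 64668.2 Mb
wedding highlight reel: 37.844 Mbps × 559 s = 21154.8 Mb
Total: 119441.2 Mb = 14930.1 MB.
= 14.93 GB.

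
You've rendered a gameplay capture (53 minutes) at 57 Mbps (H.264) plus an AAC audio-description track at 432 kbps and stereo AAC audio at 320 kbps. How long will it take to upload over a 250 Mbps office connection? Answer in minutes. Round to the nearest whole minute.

12 minutes

53 min = 3180 s
Audio total: 432 + 320 = 752 kbps = 0.752 Mbps.
Total bitrate: 57.752 Mbps.
File: 57.752 Mbps × 3180 s = 183651.4 Mb.
At 250 Mbps: 183651.4 / 250 = 734.6 s ≈ 12.2 minutes.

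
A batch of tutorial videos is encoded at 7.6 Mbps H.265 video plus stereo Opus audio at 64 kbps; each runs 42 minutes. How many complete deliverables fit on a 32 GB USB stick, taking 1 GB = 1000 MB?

42 min = 2520 s
Audio: 64 kbps = 0.064 Mbps.
Total bitrate: 7.664 Mbps.
Per item: 7.664 Mbps × 2520 s = 19,313 Mb = 2,414 MB.
Capacity: 32 GB = 256,000 Mb; 13.26 items → 13 complete.

13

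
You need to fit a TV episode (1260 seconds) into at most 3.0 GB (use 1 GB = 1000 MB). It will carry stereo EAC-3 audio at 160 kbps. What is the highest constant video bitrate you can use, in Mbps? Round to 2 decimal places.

Budget: 3.0 GB = 24000.0 Mb.
Total bitrate budget: 24000.0 Mb / 1260 s = 19.048 Mbps.
Audio: 160 kbps = 0.160 Mbps.
Video: 19.048 − 0.160 = 18.888 Mbps.

18.89 Mbps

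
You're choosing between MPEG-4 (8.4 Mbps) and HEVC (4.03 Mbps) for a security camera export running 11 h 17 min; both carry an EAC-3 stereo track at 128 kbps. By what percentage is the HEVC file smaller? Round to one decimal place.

11 h 17 min = 677 min = 40620 s
Audio: 128 kbps = 0.128 Mbps.
MPEG-4: 8.528 Mbps × 40620 s = 346407.4 Mb = 40.327 GiB.
HEVC: 4.158 Mbps × 40620 s = 168898.0 Mb = 19.662 GiB.
Reduction: (1 − 19.662/40.327) × 100 = 51.24%.

51.2%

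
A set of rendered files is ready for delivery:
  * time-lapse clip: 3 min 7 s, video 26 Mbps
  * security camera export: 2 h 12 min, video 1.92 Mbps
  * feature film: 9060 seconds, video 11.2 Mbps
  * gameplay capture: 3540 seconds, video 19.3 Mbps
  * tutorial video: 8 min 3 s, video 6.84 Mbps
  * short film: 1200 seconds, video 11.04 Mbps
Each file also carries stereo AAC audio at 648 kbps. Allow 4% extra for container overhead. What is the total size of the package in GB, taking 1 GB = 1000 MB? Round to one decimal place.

28.7 GB

Audio: 648 kbps = 0.648 Mbps.
time-lapse clip: 26.648 Mbps × 187 s × 1.04 = 5182.5 Mb
security camera export: 2.568 Mbps × 7920 s × 1.04 = 21152.1 Mb
feature film: 11.848 Mbps × 9060 s × 1.04 = 111636.6 Mb
gameplay capture: 19.948 Mbps × 3540 s × 1.04 = 73440.6 Mb
tutorial video: 7.488 Mbps × 483 s × 1.04 = 3761.4 Mb
short film: 11.688 Mbps × 1200 s × 1.04 = 14586.6 Mb
Total: 229759.8 Mb = 28720.0 MB.
= 28.72 GB.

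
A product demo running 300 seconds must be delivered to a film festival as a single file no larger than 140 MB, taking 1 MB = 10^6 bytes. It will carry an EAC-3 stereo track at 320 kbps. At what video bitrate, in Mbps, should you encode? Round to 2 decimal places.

3.41 Mbps

Budget: 140 MB = 1120.0 Mb.
Total bitrate budget: 1120.0 Mb / 300 s = 3.733 Mbps.
Audio: 320 kbps = 0.320 Mbps.
Video: 3.733 − 0.320 = 3.413 Mbps.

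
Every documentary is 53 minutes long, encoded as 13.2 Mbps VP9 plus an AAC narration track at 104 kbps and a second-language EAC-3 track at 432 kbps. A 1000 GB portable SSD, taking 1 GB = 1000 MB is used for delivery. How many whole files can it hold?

183

53 min = 3180 s
Audio total: 104 + 432 = 536 kbps = 0.536 Mbps.
Total bitrate: 13.736 Mbps.
Per item: 13.736 Mbps × 3180 s = 43,680 Mb = 5,460 MB.
Capacity: 1000 GB = 8,000,000 Mb; 183.15 items → 183 complete.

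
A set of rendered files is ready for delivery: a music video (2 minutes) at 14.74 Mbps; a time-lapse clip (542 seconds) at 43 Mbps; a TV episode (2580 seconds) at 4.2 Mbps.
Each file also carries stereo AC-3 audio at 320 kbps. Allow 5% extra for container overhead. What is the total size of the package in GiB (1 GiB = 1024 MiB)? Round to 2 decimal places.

4.52 GiB

Audio: 320 kbps = 0.320 Mbps.
music video: 15.060 Mbps × 120 s × 1.05 = 1897.6 Mb
time-lapse clip: 43.320 Mbps × 542 s × 1.05 = 24653.4 Mb
TV episode: 4.520 Mbps × 2580 s × 1.05 = 12244.7 Mb
Total: 38795.7 Mb = 4849.5 MB.
= 4.516 GiB.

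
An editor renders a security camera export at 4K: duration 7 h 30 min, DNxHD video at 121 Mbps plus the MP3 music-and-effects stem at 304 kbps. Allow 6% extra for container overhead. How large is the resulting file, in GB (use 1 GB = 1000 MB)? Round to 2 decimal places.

7 h 30 min = 450 min = 27000 s
Audio: 304 kbps = 0.304 Mbps.
Total bitrate: 121 + 0.304 = 121.304 Mbps.
Stream data: 121.304 Mbps × 27000 s = 3275208.0 Mb.
With 6% container overhead: ×1.06.
3,471,720 Mb ÷ 8 = 433,965 MB → 434.0 GB.

433.97 GB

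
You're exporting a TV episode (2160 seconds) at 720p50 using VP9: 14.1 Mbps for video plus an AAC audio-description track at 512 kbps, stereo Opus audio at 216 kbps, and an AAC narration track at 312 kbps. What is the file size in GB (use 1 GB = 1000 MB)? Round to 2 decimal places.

Audio total: 512 + 216 + 312 = 1040 kbps = 1.040 Mbps.
Total bitrate: 14.1 + 1.040 = 15.140 Mbps.
Stream data: 15.140 Mbps × 2160 s = 32702.4 Mb.
32,702 Mb ÷ 8 = 4,088 MB → 4.088 GB.

4.09 GB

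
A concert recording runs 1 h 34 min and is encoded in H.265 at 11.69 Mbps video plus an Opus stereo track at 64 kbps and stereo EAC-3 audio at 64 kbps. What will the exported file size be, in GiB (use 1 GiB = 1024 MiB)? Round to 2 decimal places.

1 h 34 min = 94 min = 5640 s
Audio total: 64 + 64 = 128 kbps = 0.128 Mbps.
Total bitrate: 11.69 + 0.128 = 11.818 Mbps.
Stream data: 11.818 Mbps × 5640 s = 66653.5 Mb.
66,654 Mb = 8,331,690,000 bytes ÷ 1,073,741,824 = 7.759 GiB.

7.76 GiB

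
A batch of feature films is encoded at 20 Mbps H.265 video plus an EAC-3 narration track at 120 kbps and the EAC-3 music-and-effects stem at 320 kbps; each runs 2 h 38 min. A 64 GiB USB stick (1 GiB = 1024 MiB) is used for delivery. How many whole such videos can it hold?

2

2 h 38 min = 158 min = 9480 s
Audio total: 120 + 320 = 440 kbps = 0.440 Mbps.
Total bitrate: 20.440 Mbps.
Per item: 20.440 Mbps × 9480 s = 193,771 Mb = 24,221 MB.
Capacity: 64 GiB = 549,756 Mb; 2.84 items → 2 complete.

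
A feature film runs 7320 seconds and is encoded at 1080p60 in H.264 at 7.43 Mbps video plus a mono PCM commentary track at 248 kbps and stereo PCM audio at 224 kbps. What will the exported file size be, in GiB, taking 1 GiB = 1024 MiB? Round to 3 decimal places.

6.734 GiB

Audio total: 248 + 224 = 472 kbps = 0.472 Mbps.
Total bitrate: 7.43 + 0.472 = 7.902 Mbps.
Stream data: 7.902 Mbps × 7320 s = 57842.6 Mb.
57,843 Mb = 7,230,330,000 bytes ÷ 1,073,741,824 = 6.734 GiB.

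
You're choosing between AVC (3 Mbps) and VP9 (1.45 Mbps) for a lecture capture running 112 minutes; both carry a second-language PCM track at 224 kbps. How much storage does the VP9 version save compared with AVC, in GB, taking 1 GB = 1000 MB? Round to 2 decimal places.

112 min = 6720 s
Audio: 224 kbps = 0.224 Mbps.
AVC: 3.224 Mbps × 6720 s = 21665.3 Mb = 2.708 GB.
VP9: 1.674 Mbps × 6720 s = 11249.3 Mb = 1.406 GB.
Saving: 2.708 − 1.406 = 1.302 GB.

1.30 GB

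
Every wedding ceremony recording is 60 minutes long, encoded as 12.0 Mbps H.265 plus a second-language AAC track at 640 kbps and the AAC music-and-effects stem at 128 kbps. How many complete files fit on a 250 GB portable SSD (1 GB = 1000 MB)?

60 min = 3600 s
Audio total: 640 + 128 = 768 kbps = 0.768 Mbps.
Total bitrate: 12.768 Mbps.
Per item: 12.768 Mbps × 3600 s = 45,965 Mb = 5,746 MB.
Capacity: 250 GB = 2,000,000 Mb; 43.51 items → 43 complete.

43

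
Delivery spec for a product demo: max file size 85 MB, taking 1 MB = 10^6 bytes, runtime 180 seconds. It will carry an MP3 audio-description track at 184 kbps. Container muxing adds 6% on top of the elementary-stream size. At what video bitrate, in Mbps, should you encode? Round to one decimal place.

3.4 Mbps

Budget: 85 MB = 680.0 Mb.
Stream payload after overhead: 680.0 / 1.06 = 641.5 Mb.
Total bitrate budget: 641.5 Mb / 180 s = 3.564 Mbps.
Audio: 184 kbps = 0.184 Mbps.
Video: 3.564 − 0.184 = 3.380 Mbps.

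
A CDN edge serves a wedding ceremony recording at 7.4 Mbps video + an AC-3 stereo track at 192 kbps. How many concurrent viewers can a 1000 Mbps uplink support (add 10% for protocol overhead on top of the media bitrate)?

119

Audio: 192 kbps = 0.192 Mbps.
Per-viewer media rate: 7.592 Mbps.
On the wire with 10% overhead: 8.351 Mbps.
1000 Mbps = 1,000 Mbps; 1,000 / 8.351 = 119.74 → 119 viewers.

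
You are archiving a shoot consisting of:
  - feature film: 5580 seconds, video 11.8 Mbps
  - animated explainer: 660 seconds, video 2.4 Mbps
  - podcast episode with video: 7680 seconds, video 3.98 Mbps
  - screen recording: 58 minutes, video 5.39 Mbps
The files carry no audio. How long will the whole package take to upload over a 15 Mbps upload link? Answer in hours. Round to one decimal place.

feature film: 11.800 Mbps × 5580 s = 65844.0 Mb
animated explainer: 2.400 Mbps × 660 s = 1584.0 Mb
podcast episode with video: 3.980 Mbps × 7680 s = 30566.4 Mb
screen recording: 5.390 Mbps × 3480 s = 18757.2 Mb
Total: 116751.6 Mb = 14594.0 MB.
At 15 Mbps: 116751.6 / 15 = 7783 s ≈ 2.16 hours.

2.2 hours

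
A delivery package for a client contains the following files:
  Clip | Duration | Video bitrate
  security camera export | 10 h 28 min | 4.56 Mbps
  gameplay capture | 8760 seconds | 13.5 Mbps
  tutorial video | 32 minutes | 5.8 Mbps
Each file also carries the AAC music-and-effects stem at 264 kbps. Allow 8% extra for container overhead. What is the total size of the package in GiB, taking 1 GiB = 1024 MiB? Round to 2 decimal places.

39.48 GiB

Audio: 264 kbps = 0.264 Mbps.
security camera export: 4.824 Mbps × 37680 s × 1.08 = 196309.8 Mb
gameplay capture: 13.764 Mbps × 8760 s × 1.08 = 130218.5 Mb
tutorial video: 6.064 Mbps × 1920 s × 1.08 = 12574.3 Mb
Total: 339102.5 Mb = 42387.8 MB.
= 39.48 GiB.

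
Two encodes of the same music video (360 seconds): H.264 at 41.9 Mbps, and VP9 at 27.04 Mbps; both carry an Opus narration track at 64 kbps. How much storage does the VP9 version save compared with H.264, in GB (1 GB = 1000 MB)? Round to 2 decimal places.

Audio: 64 kbps = 0.064 Mbps.
H.264: 41.964 Mbps × 360 s = 15107.0 Mb = 1.888 GB.
VP9: 27.104 Mbps × 360 s = 9757.4 Mb = 1.220 GB.
Saving: 1.888 − 1.220 = 0.669 GB.

0.67 GB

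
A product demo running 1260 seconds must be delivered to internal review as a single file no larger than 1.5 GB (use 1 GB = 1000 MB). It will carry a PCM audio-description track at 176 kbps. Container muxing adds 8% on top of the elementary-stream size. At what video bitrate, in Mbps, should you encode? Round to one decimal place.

Budget: 1.5 GB = 12000.0 Mb.
Stream payload after overhead: 12000.0 / 1.08 = 11111.1 Mb.
Total bitrate budget: 11111.1 Mb / 1260 s = 8.818 Mbps.
Audio: 176 kbps = 0.176 Mbps.
Video: 8.818 − 0.176 = 8.642 Mbps.

8.6 Mbps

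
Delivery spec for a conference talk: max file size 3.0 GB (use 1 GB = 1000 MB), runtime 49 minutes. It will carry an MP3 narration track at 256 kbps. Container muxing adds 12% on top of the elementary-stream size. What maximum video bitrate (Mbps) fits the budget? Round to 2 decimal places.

Budget: 3.0 GB = 24000.0 Mb.
Stream payload after overhead: 24000.0 / 1.12 = 21428.6 Mb.
49 min = 2940 s
Total bitrate budget: 21428.6 Mb / 2940 s = 7.289 Mbps.
Audio: 256 kbps = 0.256 Mbps.
Video: 7.289 − 0.256 = 7.033 Mbps.

7.03 Mbps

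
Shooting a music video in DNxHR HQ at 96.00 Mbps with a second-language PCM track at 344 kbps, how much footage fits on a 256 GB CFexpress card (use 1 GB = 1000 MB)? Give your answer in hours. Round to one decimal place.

5.9 hours

Audio: 344 kbps = 0.344 Mbps.
Total bitrate: 96.00 + 0.344 = 96.344 Mbps.
Capacity: 256 GB = 2,048,000 Mb.
Recording time: 2,048,000 / 96.344 = 21,257 s ≈ 5.90 hours.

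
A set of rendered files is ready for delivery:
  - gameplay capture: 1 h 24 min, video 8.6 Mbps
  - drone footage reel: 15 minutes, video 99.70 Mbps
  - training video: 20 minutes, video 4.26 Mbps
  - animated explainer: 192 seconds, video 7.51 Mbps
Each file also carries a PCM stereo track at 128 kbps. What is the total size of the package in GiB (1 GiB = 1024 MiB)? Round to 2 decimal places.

16.36 GiB

Audio: 128 kbps = 0.128 Mbps.
gameplay capture: 8.728 Mbps × 5040 s = 43989.1 Mb
drone footage reel: 99.828 Mbps × 900 s = 89845.2 Mb
training video: 4.388 Mbps × 1200 s = 5265.6 Mb
animated explainer: 7.638 Mbps × 192 s = 1466.5 Mb
Total: 140566.4 Mb = 17570.8 MB.
= 16.36 GiB.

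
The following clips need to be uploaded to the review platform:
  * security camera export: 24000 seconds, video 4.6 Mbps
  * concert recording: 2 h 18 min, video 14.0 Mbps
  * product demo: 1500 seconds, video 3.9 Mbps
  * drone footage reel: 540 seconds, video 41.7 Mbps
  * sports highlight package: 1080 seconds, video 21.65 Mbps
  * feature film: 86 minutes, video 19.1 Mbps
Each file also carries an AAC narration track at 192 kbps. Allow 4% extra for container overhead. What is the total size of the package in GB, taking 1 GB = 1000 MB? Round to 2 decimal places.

Audio: 192 kbps = 0.192 Mbps.
security camera export: 4.792 Mbps × 24000 s × 1.04 = 119608.3 Mb
concert recording: 14.192 Mbps × 8280 s × 1.04 = 122210.2 Mb
product demo: 4.092 Mbps × 1500 s × 1.04 = 6383.5 Mb
drone footage reel: 41.892 Mbps × 540 s × 1.04 = 23526.5 Mb
sports highlight package: 21.842 Mbps × 1080 s × 1.04 = 24532.9 Mb
feature film: 19.292 Mbps × 5160 s × 1.04 = 103528.6 Mb
Total: 399790.1 Mb = 49973.8 MB.
= 49.97 GB.

49.97 GB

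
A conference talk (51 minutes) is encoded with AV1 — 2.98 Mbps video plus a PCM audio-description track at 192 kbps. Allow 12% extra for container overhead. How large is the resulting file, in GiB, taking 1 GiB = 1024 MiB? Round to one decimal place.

51 min = 3060 s
Audio: 192 kbps = 0.192 Mbps.
Total bitrate: 2.98 + 0.192 = 3.172 Mbps.
Stream data: 3.172 Mbps × 3060 s = 9706.3 Mb.
With 12% container overhead: ×1.12.
10,871 Mb = 1,358,884,800 bytes ÷ 1,073,741,824 = 1.266 GiB.

1.3 GiB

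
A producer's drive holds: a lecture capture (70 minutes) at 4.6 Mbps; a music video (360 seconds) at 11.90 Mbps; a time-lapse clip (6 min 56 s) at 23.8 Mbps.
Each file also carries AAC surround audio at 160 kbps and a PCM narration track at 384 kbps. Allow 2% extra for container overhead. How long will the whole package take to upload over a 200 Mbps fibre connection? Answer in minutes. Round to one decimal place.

Audio total: 160 + 384 = 544 kbps = 0.544 Mbps.
lecture capture: 5.144 Mbps × 4200 s × 1.02 = 22036.9 Mb
music video: 12.444 Mbps × 360 s × 1.02 = 4569.4 Mb
time-lapse clip: 24.344 Mbps × 416 s × 1.02 = 10329.6 Mb
Total: 36936.0 Mb = 4617.0 MB.
At 200 Mbps: 36936.0 / 200 = 185 s ≈ 3.08 minutes.

3.1 minutes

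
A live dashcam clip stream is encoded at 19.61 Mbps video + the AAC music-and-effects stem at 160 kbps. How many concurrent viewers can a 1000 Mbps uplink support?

50

Audio: 160 kbps = 0.160 Mbps.
Per-viewer media rate: 19.770 Mbps.
1000 Mbps = 1,000 Mbps; 1,000 / 19.770 = 50.58 → 50 viewers.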